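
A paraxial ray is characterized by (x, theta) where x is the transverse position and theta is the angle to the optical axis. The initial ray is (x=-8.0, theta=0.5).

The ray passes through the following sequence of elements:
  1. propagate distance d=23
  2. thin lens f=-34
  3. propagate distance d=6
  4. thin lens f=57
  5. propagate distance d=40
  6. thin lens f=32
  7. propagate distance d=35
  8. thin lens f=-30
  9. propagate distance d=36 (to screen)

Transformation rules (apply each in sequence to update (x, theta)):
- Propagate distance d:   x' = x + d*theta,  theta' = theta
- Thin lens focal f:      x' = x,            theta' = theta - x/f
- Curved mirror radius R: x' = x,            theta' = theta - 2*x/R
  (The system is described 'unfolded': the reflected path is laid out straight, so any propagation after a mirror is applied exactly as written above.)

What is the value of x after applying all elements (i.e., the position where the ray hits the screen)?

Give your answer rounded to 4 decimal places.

Initial: x=-8.0000 theta=0.5000
After 1 (propagate distance d=23): x=3.5000 theta=0.5000
After 2 (thin lens f=-34): x=3.5000 theta=41/68 (≈0.6029)
After 3 (propagate distance d=6): x=121/17 (≈7.1176) theta=41/68 (≈0.6029)
After 4 (thin lens f=57): x=121/17 (≈7.1176) theta=109/228 (≈0.4781)
After 5 (propagate distance d=40): x=25427/969 (≈26.2405) theta=109/228 (≈0.4781)
After 6 (thin lens f=32): x=25427/969 (≈26.2405) theta=-10603/31008 (≈-0.3419)
After 7 (propagate distance d=35): x=442559/31008 (≈14.2724) theta=-10603/31008 (≈-0.3419)
After 8 (thin lens f=-30): x=442559/31008 (≈14.2724) theta=6551/48960 (≈0.1338)
After 9 (propagate distance d=36 (to screen)): x=2959609/155040 (≈19.0893) theta=6551/48960 (≈0.1338)
Rounded to 4 decimal places: x = 19.0893

Answer: 19.0893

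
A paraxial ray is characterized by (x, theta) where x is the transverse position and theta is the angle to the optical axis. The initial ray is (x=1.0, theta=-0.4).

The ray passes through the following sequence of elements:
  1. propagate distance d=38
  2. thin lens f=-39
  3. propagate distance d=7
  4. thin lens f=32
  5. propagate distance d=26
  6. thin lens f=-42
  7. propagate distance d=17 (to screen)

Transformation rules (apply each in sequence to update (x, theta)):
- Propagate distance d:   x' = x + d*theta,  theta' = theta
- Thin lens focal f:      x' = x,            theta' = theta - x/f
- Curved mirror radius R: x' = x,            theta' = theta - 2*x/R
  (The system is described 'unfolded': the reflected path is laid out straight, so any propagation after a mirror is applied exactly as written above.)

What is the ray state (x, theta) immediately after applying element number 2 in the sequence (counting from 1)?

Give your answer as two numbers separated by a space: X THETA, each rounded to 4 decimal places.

Initial: x=1.0000 theta=-0.4000
After 1 (propagate distance d=38): x=-14.2000 theta=-0.4000
After 2 (thin lens f=-39): x=-14.2000 theta=-149/195 (≈-0.7641)
Rounded to 4 decimal places: x = -14.2000, theta = -0.7641

Answer: -14.2000 -0.7641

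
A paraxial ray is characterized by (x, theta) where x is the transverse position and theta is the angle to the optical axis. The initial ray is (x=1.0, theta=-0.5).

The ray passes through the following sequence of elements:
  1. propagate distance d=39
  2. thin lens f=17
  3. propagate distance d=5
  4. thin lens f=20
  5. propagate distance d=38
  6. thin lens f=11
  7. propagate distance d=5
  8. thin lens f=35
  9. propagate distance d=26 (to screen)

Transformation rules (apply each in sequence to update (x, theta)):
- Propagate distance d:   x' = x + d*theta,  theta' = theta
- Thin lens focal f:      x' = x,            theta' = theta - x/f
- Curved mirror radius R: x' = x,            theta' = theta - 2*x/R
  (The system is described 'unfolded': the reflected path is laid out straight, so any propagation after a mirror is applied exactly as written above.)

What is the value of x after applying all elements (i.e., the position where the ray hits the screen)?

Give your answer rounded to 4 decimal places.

Answer: -43.5557

Derivation:
Initial: x=1.0000 theta=-0.5000
After 1 (propagate distance d=39): x=-18.5000 theta=-0.5000
After 2 (thin lens f=17): x=-18.5000 theta=10/17 (≈0.5882)
After 3 (propagate distance d=5): x=-529/34 (≈-15.5588) theta=10/17 (≈0.5882)
After 4 (thin lens f=20): x=-529/34 (≈-15.5588) theta=929/680 (≈1.3662)
After 5 (propagate distance d=38): x=12361/340 (≈36.3559) theta=929/680 (≈1.3662)
After 6 (thin lens f=11): x=12361/340 (≈36.3559) theta=-14503/7480 (≈-1.9389)
After 7 (propagate distance d=5): x=11731/440 (≈26.6614) theta=-14503/7480 (≈-1.9389)
After 8 (thin lens f=35): x=11731/440 (≈26.6614) theta=-88379/32725 (≈-2.7007)
After 9 (propagate distance d=26 (to screen)): x=-11402887/261800 (≈-43.5557) theta=-88379/32725 (≈-2.7007)
Rounded to 4 decimal places: x = -43.5557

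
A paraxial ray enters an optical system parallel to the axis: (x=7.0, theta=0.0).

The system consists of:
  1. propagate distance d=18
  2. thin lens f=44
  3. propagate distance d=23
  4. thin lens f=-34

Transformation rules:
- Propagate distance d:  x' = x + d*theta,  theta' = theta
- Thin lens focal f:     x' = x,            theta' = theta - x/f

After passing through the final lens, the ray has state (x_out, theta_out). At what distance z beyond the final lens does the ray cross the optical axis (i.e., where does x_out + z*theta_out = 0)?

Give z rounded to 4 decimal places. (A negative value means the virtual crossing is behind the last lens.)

Initial: x=7.0000 theta=0.0000
After 1 (propagate distance d=18): x=7.0000 theta=0.0000
After 2 (thin lens f=44): x=7.0000 theta=-7/44 (≈-0.1591)
After 3 (propagate distance d=23): x=147/44 (≈3.3409) theta=-7/44 (≈-0.1591)
After 4 (thin lens f=-34): x=147/44 (≈3.3409) theta=-91/1496 (≈-0.0608)
z_focus = -x_out/theta_out = -(147/44)/(-91/1496) = 714/13 ≈ 54.9231
Rounded to 4 decimal places: z = 54.9231

Answer: 54.9231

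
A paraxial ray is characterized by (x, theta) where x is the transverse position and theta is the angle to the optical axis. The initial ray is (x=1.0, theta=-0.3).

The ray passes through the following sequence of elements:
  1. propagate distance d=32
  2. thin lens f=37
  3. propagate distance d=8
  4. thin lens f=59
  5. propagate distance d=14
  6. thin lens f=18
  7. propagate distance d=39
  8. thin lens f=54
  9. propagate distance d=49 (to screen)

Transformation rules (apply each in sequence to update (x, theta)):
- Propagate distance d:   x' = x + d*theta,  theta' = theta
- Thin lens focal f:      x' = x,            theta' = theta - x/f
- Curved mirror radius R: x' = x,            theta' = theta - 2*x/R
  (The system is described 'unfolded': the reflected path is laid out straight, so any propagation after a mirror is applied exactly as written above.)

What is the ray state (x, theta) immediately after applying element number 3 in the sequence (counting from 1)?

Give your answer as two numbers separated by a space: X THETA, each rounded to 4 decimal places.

Answer: -9.1405 -0.0676

Derivation:
Initial: x=1.0000 theta=-0.3000
After 1 (propagate distance d=32): x=-8.6000 theta=-0.3000
After 2 (thin lens f=37): x=-8.6000 theta=-5/74 (≈-0.0676)
After 3 (propagate distance d=8): x=-1691/185 (≈-9.1405) theta=-5/74 (≈-0.0676)
Rounded to 4 decimal places: x = -9.1405, theta = -0.0676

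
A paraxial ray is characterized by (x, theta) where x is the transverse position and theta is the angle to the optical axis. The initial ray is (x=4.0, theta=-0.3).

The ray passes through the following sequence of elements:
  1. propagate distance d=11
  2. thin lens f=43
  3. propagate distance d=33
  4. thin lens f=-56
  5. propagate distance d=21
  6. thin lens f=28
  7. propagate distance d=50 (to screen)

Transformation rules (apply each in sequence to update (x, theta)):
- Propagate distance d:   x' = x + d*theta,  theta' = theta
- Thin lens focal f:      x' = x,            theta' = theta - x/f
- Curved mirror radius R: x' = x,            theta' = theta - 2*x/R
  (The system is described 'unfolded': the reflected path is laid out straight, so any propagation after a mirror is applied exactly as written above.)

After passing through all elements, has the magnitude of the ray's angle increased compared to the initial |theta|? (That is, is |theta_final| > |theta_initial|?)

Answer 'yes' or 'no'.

Initial: x=4.0000 theta=-0.3000
After 1 (propagate distance d=11): x=0.7000 theta=-0.3000
After 2 (thin lens f=43): x=0.7000 theta=-68/215 (≈-0.3163)
After 3 (propagate distance d=33): x=-4187/430 (≈-9.7372) theta=-68/215 (≈-0.3163)
After 4 (thin lens f=-56): x=-4187/430 (≈-9.7372) theta=-11803/24080 (≈-0.4902)
After 5 (propagate distance d=21): x=-13781/688 (≈-20.0305) theta=-11803/24080 (≈-0.4902)
After 6 (thin lens f=28): x=-13781/688 (≈-20.0305) theta=3099/13760 (≈0.2252)
After 7 (propagate distance d=50 (to screen)): x=-12067/1376 (≈-8.7696) theta=3099/13760 (≈0.2252)
|theta_initial|=0.3000 |theta_final|=3099/13760 (≈0.2252) -> not increased

Answer: no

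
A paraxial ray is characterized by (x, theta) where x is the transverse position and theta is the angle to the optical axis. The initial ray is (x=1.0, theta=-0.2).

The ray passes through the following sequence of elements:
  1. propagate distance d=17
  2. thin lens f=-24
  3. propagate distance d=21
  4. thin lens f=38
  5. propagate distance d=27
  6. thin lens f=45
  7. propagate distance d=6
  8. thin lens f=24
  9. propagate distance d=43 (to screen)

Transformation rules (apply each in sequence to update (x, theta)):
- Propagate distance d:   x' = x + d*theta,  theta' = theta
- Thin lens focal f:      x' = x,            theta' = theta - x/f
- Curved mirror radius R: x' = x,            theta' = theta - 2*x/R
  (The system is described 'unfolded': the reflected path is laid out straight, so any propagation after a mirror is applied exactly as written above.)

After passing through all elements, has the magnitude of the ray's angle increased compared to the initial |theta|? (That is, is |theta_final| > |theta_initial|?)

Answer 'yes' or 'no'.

Initial: x=1.0000 theta=-0.2000
After 1 (propagate distance d=17): x=-2.4000 theta=-0.2000
After 2 (thin lens f=-24): x=-2.4000 theta=-0.3000
After 3 (propagate distance d=21): x=-8.7000 theta=-0.3000
After 4 (thin lens f=38): x=-8.7000 theta=-27/380 (≈-0.0711)
After 5 (propagate distance d=27): x=-807/76 (≈-10.6184) theta=-27/380 (≈-0.0711)
After 6 (thin lens f=45): x=-807/76 (≈-10.6184) theta=47/285 (≈0.1649)
After 7 (propagate distance d=6): x=-3659/380 (≈-9.6289) theta=47/285 (≈0.1649)
After 8 (thin lens f=24): x=-3659/380 (≈-9.6289) theta=1721/3040 (≈0.5661)
After 9 (propagate distance d=43 (to screen)): x=44731/3040 (≈14.7141) theta=1721/3040 (≈0.5661)
|theta_initial|=0.2000 |theta_final|=1721/3040 (≈0.5661) -> increased

Answer: yes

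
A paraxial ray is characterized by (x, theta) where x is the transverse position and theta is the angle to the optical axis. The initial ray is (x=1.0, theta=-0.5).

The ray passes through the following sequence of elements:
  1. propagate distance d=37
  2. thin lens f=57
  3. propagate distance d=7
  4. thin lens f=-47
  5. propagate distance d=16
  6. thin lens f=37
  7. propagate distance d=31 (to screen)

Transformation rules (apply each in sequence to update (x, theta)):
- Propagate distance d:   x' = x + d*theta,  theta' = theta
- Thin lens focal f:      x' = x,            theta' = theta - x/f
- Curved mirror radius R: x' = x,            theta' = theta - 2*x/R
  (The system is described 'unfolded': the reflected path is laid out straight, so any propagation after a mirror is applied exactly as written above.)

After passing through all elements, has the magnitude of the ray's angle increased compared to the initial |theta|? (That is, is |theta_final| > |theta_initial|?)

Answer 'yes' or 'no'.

Initial: x=1.0000 theta=-0.5000
After 1 (propagate distance d=37): x=-17.5000 theta=-0.5000
After 2 (thin lens f=57): x=-17.5000 theta=-11/57 (≈-0.1930)
After 3 (propagate distance d=7): x=-2149/114 (≈-18.8509) theta=-11/57 (≈-0.1930)
After 4 (thin lens f=-47): x=-2149/114 (≈-18.8509) theta=-1061/1786 (≈-0.5941)
After 5 (propagate distance d=16): x=-151931/5358 (≈-28.3559) theta=-1061/1786 (≈-0.5941)
After 6 (thin lens f=37): x=-151931/5358 (≈-28.3559) theta=17080/99123 (≈0.1723)
After 7 (propagate distance d=31 (to screen)): x=-1520829/66082 (≈-23.0143) theta=17080/99123 (≈0.1723)
|theta_initial|=0.5000 |theta_final|=17080/99123 (≈0.1723) -> not increased

Answer: no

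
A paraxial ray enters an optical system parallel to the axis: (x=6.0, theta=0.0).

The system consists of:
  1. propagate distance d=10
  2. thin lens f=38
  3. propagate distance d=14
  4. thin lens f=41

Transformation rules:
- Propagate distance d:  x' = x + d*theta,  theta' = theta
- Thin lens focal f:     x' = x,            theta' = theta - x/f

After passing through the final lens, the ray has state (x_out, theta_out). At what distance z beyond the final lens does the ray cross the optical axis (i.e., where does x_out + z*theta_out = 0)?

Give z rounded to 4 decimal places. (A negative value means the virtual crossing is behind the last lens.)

Initial: x=6.0000 theta=0.0000
After 1 (propagate distance d=10): x=6.0000 theta=0.0000
After 2 (thin lens f=38): x=6.0000 theta=-3/19 (≈-0.1579)
After 3 (propagate distance d=14): x=72/19 (≈3.7895) theta=-3/19 (≈-0.1579)
After 4 (thin lens f=41): x=72/19 (≈3.7895) theta=-195/779 (≈-0.2503)
z_focus = -x_out/theta_out = -(72/19)/(-195/779) = 984/65 ≈ 15.1385
Rounded to 4 decimal places: z = 15.1385

Answer: 15.1385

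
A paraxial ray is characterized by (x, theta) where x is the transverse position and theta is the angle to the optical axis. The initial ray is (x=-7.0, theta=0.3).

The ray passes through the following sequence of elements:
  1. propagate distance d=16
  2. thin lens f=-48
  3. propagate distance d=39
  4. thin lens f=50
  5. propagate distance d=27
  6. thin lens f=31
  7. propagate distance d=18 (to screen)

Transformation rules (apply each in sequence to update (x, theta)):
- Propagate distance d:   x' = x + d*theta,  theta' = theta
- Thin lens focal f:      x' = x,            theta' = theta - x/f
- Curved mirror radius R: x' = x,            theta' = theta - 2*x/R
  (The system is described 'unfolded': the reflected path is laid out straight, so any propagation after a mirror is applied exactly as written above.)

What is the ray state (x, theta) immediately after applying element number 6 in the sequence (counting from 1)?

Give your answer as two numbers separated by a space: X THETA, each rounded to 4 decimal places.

Answer: 10.4103 -0.2359

Derivation:
Initial: x=-7.0000 theta=0.3000
After 1 (propagate distance d=16): x=-2.2000 theta=0.3000
After 2 (thin lens f=-48): x=-2.2000 theta=61/240 (≈0.2542)
After 3 (propagate distance d=39): x=7.7125 theta=61/240 (≈0.2542)
After 4 (thin lens f=50): x=7.7125 theta=1199/12000 (≈0.0999)
After 5 (propagate distance d=27): x=41641/4000 (≈10.4103) theta=1199/12000 (≈0.0999)
After 6 (thin lens f=31): x=41641/4000 (≈10.4103) theta=-43877/186000 (≈-0.2359)
Rounded to 4 decimal places: x = 10.4103, theta = -0.2359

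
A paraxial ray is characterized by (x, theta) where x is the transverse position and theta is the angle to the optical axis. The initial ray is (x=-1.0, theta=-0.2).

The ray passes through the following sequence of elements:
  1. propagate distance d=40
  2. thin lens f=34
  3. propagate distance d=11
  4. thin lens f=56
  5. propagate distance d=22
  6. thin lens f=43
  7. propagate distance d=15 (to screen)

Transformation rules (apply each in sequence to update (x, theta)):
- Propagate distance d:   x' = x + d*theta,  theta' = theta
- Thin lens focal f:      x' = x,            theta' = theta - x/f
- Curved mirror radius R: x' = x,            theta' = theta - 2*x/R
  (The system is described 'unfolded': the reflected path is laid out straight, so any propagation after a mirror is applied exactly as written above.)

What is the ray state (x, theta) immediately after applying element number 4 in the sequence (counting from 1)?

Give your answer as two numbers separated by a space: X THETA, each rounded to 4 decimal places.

Initial: x=-1.0000 theta=-0.2000
After 1 (propagate distance d=40): x=-9.0000 theta=-0.2000
After 2 (thin lens f=34): x=-9.0000 theta=11/170 (≈0.0647)
After 3 (propagate distance d=11): x=-1409/170 (≈-8.2882) theta=11/170 (≈0.0647)
After 4 (thin lens f=56): x=-1409/170 (≈-8.2882) theta=405/1904 (≈0.2127)
Rounded to 4 decimal places: x = -8.2882, theta = 0.2127

Answer: -8.2882 0.2127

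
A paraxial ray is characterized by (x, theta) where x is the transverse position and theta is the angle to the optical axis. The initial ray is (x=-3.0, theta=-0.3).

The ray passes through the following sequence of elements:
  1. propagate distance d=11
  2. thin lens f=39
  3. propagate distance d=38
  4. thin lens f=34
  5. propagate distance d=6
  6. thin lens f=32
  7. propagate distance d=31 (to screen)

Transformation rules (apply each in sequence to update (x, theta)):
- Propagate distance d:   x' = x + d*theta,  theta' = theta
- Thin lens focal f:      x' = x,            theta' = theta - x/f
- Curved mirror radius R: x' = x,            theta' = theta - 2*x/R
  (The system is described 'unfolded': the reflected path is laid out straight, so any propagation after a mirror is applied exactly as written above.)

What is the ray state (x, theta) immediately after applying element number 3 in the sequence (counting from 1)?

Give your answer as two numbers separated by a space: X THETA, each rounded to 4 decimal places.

Answer: -11.5615 -0.1385

Derivation:
Initial: x=-3.0000 theta=-0.3000
After 1 (propagate distance d=11): x=-6.3000 theta=-0.3000
After 2 (thin lens f=39): x=-6.3000 theta=-9/65 (≈-0.1385)
After 3 (propagate distance d=38): x=-1503/130 (≈-11.5615) theta=-9/65 (≈-0.1385)
Rounded to 4 decimal places: x = -11.5615, theta = -0.1385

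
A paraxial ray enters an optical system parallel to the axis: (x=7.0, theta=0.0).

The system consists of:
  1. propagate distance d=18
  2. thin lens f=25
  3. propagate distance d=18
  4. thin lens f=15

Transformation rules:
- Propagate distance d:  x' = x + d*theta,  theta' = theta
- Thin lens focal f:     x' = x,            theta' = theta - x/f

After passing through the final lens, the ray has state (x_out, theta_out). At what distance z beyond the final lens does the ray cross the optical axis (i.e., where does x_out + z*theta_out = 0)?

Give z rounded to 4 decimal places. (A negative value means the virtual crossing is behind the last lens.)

Initial: x=7.0000 theta=0.0000
After 1 (propagate distance d=18): x=7.0000 theta=0.0000
After 2 (thin lens f=25): x=7.0000 theta=-0.2800
After 3 (propagate distance d=18): x=1.9600 theta=-0.2800
After 4 (thin lens f=15): x=1.9600 theta=-154/375 (≈-0.4107)
z_focus = -x_out/theta_out = -(1.9600)/(-154/375) = 105/22 ≈ 4.7727
Rounded to 4 decimal places: z = 4.7727

Answer: 4.7727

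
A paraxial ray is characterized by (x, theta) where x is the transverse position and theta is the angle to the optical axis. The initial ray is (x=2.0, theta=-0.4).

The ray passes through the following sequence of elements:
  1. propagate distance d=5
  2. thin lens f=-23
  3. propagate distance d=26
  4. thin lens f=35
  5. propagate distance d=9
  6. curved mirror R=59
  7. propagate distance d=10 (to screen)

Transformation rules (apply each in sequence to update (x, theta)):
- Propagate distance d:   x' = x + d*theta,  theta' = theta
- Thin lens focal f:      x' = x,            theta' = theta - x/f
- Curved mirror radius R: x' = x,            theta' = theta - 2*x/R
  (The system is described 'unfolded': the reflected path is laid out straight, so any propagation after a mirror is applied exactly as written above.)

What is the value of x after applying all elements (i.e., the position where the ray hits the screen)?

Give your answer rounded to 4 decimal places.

Initial: x=2.0000 theta=-0.4000
After 1 (propagate distance d=5): x=0.0000 theta=-0.4000
After 2 (thin lens f=-23): x=0.0000 theta=-0.4000
After 3 (propagate distance d=26): x=-10.4000 theta=-0.4000
After 4 (thin lens f=35): x=-10.4000 theta=-18/175 (≈-0.1029)
After 5 (propagate distance d=9): x=-1982/175 (≈-11.3257) theta=-18/175 (≈-0.1029)
After 6 (curved mirror R=59): x=-1982/175 (≈-11.3257) theta=2902/10325 (≈0.2811)
After 7 (propagate distance d=10 (to screen)): x=-87918/10325 (≈-8.5151) theta=2902/10325 (≈0.2811)
Rounded to 4 decimal places: x = -8.5151

Answer: -8.5151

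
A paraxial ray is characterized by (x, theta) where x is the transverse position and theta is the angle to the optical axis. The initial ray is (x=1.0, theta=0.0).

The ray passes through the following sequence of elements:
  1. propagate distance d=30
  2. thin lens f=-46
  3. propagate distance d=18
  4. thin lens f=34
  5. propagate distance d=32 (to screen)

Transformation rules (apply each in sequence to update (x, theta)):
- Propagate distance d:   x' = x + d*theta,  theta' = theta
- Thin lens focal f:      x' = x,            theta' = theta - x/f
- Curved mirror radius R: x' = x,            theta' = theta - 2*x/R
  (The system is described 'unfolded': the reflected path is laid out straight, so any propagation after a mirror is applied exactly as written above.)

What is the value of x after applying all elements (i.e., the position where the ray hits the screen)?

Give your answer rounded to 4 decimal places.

Initial: x=1.0000 theta=0.0000
After 1 (propagate distance d=30): x=1.0000 theta=0.0000
After 2 (thin lens f=-46): x=1.0000 theta=1/46 (≈0.0217)
After 3 (propagate distance d=18): x=32/23 (≈1.3913) theta=1/46 (≈0.0217)
After 4 (thin lens f=34): x=32/23 (≈1.3913) theta=-15/782 (≈-0.0192)
After 5 (propagate distance d=32 (to screen)): x=304/391 (≈0.7775) theta=-15/782 (≈-0.0192)
Rounded to 4 decimal places: x = 0.7775

Answer: 0.7775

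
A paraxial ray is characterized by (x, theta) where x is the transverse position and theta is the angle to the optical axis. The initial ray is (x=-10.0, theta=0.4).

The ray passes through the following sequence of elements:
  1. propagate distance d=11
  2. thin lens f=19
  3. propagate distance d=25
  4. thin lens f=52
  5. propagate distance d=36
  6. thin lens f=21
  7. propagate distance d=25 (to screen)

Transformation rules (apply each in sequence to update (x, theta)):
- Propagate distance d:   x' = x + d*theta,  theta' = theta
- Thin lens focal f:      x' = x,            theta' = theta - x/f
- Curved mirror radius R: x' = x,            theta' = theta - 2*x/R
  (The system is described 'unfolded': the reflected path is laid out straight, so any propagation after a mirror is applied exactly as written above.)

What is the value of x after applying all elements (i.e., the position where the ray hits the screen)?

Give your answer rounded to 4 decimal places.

Answer: 6.2569

Derivation:
Initial: x=-10.0000 theta=0.4000
After 1 (propagate distance d=11): x=-5.6000 theta=0.4000
After 2 (thin lens f=19): x=-5.6000 theta=66/95 (≈0.6947)
After 3 (propagate distance d=25): x=1118/95 (≈11.7684) theta=66/95 (≈0.6947)
After 4 (thin lens f=52): x=1118/95 (≈11.7684) theta=89/190 (≈0.4684)
After 5 (propagate distance d=36): x=544/19 (≈28.6316) theta=89/190 (≈0.4684)
After 6 (thin lens f=21): x=544/19 (≈28.6316) theta=-3571/3990 (≈-0.8950)
After 7 (propagate distance d=25 (to screen)): x=4993/798 (≈6.2569) theta=-3571/3990 (≈-0.8950)
Rounded to 4 decimal places: x = 6.2569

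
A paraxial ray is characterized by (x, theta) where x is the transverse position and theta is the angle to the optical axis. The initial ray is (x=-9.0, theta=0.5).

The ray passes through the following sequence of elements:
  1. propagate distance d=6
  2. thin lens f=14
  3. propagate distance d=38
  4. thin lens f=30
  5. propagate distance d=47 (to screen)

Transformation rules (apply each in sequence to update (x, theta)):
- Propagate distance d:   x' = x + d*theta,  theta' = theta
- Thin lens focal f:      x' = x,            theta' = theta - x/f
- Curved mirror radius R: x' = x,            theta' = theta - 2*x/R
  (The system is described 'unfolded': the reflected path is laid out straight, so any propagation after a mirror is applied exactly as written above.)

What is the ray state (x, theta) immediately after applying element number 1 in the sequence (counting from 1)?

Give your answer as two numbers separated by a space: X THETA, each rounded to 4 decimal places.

Initial: x=-9.0000 theta=0.5000
After 1 (propagate distance d=6): x=-6.0000 theta=0.5000
Rounded to 4 decimal places: x = -6.0000, theta = 0.5000

Answer: -6.0000 0.5000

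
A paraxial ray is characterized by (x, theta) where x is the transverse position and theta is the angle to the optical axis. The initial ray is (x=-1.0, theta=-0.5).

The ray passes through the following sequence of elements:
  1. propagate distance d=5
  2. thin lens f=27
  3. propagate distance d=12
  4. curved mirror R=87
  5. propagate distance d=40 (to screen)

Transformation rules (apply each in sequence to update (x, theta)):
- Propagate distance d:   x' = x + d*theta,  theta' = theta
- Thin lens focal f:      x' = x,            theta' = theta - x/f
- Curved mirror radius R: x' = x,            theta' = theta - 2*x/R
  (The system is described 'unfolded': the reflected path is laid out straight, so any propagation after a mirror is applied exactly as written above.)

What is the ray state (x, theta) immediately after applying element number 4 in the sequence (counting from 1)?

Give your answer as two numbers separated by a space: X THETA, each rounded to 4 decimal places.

Answer: -7.9444 -0.1877

Derivation:
Initial: x=-1.0000 theta=-0.5000
After 1 (propagate distance d=5): x=-3.5000 theta=-0.5000
After 2 (thin lens f=27): x=-3.5000 theta=-10/27 (≈-0.3704)
After 3 (propagate distance d=12): x=-143/18 (≈-7.9444) theta=-10/27 (≈-0.3704)
After 4 (curved mirror R=87): x=-143/18 (≈-7.9444) theta=-49/261 (≈-0.1877)
Rounded to 4 decimal places: x = -7.9444, theta = -0.1877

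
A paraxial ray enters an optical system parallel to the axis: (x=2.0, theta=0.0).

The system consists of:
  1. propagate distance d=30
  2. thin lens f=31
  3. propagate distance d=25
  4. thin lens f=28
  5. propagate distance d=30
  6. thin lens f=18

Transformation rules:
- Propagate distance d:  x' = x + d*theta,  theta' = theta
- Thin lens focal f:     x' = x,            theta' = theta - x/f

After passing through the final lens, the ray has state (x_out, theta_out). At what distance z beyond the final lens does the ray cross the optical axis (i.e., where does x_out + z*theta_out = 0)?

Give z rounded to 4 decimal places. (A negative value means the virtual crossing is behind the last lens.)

Initial: x=2.0000 theta=0.0000
After 1 (propagate distance d=30): x=2.0000 theta=0.0000
After 2 (thin lens f=31): x=2.0000 theta=-2/31 (≈-0.0645)
After 3 (propagate distance d=25): x=12/31 (≈0.3871) theta=-2/31 (≈-0.0645)
After 4 (thin lens f=28): x=12/31 (≈0.3871) theta=-17/217 (≈-0.0783)
After 5 (propagate distance d=30): x=-426/217 (≈-1.9631) theta=-17/217 (≈-0.0783)
After 6 (thin lens f=18): x=-426/217 (≈-1.9631) theta=20/651 (≈0.0307)
z_focus = -x_out/theta_out = -(-426/217)/(20/651) = 63.9000
Rounded to 4 decimal places: z = 63.9000

Answer: 63.9000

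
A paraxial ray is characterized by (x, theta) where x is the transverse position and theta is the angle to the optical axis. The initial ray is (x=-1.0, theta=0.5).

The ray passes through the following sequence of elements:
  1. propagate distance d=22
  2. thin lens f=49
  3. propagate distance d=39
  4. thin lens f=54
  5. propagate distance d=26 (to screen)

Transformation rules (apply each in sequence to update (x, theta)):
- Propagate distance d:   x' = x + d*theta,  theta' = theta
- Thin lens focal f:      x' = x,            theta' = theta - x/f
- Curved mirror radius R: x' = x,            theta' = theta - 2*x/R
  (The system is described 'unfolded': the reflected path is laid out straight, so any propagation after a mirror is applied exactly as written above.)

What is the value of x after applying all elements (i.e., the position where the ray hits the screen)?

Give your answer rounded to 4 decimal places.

Initial: x=-1.0000 theta=0.5000
After 1 (propagate distance d=22): x=10.0000 theta=0.5000
After 2 (thin lens f=49): x=10.0000 theta=29/98 (≈0.2959)
After 3 (propagate distance d=39): x=2111/98 (≈21.5408) theta=29/98 (≈0.2959)
After 4 (thin lens f=54): x=2111/98 (≈21.5408) theta=-545/5292 (≈-0.1030)
After 5 (propagate distance d=26 (to screen)): x=24956/1323 (≈18.8632) theta=-545/5292 (≈-0.1030)
Rounded to 4 decimal places: x = 18.8632

Answer: 18.8632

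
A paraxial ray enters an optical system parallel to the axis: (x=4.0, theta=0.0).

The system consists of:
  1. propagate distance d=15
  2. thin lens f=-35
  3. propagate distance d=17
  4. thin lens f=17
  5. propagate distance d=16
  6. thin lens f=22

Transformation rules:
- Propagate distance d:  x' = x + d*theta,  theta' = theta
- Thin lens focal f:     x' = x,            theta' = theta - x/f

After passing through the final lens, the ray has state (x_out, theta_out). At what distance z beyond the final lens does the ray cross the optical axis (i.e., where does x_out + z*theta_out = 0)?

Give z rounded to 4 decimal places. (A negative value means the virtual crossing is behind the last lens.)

Initial: x=4.0000 theta=0.0000
After 1 (propagate distance d=15): x=4.0000 theta=0.0000
After 2 (thin lens f=-35): x=4.0000 theta=4/35 (≈0.1143)
After 3 (propagate distance d=17): x=208/35 (≈5.9429) theta=4/35 (≈0.1143)
After 4 (thin lens f=17): x=208/35 (≈5.9429) theta=-4/17 (≈-0.2353)
After 5 (propagate distance d=16): x=1296/595 (≈2.1782) theta=-4/17 (≈-0.2353)
After 6 (thin lens f=22): x=1296/595 (≈2.1782) theta=-2188/6545 (≈-0.3343)
z_focus = -x_out/theta_out = -(1296/595)/(-2188/6545) = 3564/547 ≈ 6.5155
Rounded to 4 decimal places: z = 6.5155

Answer: 6.5155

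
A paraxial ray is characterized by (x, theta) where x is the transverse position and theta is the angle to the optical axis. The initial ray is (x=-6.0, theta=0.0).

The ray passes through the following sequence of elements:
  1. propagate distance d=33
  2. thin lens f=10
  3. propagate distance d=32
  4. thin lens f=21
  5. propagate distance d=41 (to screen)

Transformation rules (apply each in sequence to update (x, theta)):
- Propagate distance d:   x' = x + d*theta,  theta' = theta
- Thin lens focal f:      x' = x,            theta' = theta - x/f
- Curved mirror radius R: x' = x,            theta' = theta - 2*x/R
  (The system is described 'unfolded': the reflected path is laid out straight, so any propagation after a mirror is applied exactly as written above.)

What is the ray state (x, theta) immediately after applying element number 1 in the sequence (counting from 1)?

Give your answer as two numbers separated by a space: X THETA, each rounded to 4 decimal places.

Answer: -6.0000 0.0000

Derivation:
Initial: x=-6.0000 theta=0.0000
After 1 (propagate distance d=33): x=-6.0000 theta=0.0000
Rounded to 4 decimal places: x = -6.0000, theta = 0.0000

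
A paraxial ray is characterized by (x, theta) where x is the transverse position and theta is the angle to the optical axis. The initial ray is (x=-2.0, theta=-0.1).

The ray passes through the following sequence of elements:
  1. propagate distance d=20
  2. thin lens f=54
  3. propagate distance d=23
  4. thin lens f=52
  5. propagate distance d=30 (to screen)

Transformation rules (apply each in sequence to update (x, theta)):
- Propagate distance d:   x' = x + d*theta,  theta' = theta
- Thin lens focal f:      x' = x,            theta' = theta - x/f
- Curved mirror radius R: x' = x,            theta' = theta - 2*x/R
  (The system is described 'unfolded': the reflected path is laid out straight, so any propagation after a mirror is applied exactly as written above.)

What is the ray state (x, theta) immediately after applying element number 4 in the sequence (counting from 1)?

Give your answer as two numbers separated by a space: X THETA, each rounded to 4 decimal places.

Initial: x=-2.0000 theta=-0.1000
After 1 (propagate distance d=20): x=-4.0000 theta=-0.1000
After 2 (thin lens f=54): x=-4.0000 theta=-7/270 (≈-0.0259)
After 3 (propagate distance d=23): x=-1241/270 (≈-4.5963) theta=-7/270 (≈-0.0259)
After 4 (thin lens f=52): x=-1241/270 (≈-4.5963) theta=877/14040 (≈0.0625)
Rounded to 4 decimal places: x = -4.5963, theta = 0.0625

Answer: -4.5963 0.0625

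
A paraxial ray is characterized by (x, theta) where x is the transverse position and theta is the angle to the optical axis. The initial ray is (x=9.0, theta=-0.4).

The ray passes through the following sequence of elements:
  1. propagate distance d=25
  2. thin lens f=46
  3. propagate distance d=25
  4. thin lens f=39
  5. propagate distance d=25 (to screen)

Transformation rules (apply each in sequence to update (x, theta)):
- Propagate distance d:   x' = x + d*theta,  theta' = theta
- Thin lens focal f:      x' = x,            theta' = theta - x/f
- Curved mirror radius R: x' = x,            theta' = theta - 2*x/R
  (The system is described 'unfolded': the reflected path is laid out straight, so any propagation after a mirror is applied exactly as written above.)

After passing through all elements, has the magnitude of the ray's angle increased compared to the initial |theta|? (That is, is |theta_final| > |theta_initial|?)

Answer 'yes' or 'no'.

Answer: no

Derivation:
Initial: x=9.0000 theta=-0.4000
After 1 (propagate distance d=25): x=-1.0000 theta=-0.4000
After 2 (thin lens f=46): x=-1.0000 theta=-87/230 (≈-0.3783)
After 3 (propagate distance d=25): x=-481/46 (≈-10.4565) theta=-87/230 (≈-0.3783)
After 4 (thin lens f=39): x=-481/46 (≈-10.4565) theta=-38/345 (≈-0.1101)
After 5 (propagate distance d=25 (to screen)): x=-1823/138 (≈-13.2101) theta=-38/345 (≈-0.1101)
|theta_initial|=0.4000 |theta_final|=38/345 (≈0.1101) -> not increased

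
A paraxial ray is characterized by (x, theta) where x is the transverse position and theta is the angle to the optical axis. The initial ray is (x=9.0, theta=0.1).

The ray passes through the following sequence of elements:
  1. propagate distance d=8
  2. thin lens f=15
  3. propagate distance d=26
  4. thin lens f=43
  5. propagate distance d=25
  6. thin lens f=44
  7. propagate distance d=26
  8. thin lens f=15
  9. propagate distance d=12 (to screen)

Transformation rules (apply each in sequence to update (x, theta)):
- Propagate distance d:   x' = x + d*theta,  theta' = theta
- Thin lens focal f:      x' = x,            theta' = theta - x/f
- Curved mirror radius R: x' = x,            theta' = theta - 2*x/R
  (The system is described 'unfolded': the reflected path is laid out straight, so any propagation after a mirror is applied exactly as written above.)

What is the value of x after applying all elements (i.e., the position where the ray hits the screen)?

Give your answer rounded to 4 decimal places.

Initial: x=9.0000 theta=0.1000
After 1 (propagate distance d=8): x=9.8000 theta=0.1000
After 2 (thin lens f=15): x=9.8000 theta=-83/150 (≈-0.5533)
After 3 (propagate distance d=26): x=-344/75 (≈-4.5867) theta=-83/150 (≈-0.5533)
After 4 (thin lens f=43): x=-344/75 (≈-4.5867) theta=-67/150 (≈-0.4467)
After 5 (propagate distance d=25): x=-2363/150 (≈-15.7533) theta=-67/150 (≈-0.4467)
After 6 (thin lens f=44): x=-2363/150 (≈-15.7533) theta=-39/440 (≈-0.0886)
After 7 (propagate distance d=26): x=-59591/3300 (≈-18.0579) theta=-39/440 (≈-0.0886)
After 8 (thin lens f=15): x=-59591/3300 (≈-18.0579) theta=10037/9000 (≈1.1152)
After 9 (propagate distance d=12 (to screen)): x=-77141/16500 (≈-4.6752) theta=10037/9000 (≈1.1152)
Rounded to 4 decimal places: x = -4.6752

Answer: -4.6752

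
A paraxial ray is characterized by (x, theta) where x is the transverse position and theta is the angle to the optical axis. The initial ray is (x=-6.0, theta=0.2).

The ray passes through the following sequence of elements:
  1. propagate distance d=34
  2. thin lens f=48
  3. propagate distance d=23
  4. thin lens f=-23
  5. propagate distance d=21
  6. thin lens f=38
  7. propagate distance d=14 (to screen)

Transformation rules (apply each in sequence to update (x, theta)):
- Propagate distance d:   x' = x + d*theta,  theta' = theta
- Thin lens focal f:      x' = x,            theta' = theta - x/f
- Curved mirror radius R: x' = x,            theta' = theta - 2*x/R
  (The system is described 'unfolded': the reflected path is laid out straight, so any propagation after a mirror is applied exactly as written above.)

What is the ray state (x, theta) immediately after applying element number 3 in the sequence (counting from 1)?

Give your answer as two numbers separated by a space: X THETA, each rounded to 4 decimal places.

Initial: x=-6.0000 theta=0.2000
After 1 (propagate distance d=34): x=0.8000 theta=0.2000
After 2 (thin lens f=48): x=0.8000 theta=11/60 (≈0.1833)
After 3 (propagate distance d=23): x=301/60 (≈5.0167) theta=11/60 (≈0.1833)
Rounded to 4 decimal places: x = 5.0167, theta = 0.1833

Answer: 5.0167 0.1833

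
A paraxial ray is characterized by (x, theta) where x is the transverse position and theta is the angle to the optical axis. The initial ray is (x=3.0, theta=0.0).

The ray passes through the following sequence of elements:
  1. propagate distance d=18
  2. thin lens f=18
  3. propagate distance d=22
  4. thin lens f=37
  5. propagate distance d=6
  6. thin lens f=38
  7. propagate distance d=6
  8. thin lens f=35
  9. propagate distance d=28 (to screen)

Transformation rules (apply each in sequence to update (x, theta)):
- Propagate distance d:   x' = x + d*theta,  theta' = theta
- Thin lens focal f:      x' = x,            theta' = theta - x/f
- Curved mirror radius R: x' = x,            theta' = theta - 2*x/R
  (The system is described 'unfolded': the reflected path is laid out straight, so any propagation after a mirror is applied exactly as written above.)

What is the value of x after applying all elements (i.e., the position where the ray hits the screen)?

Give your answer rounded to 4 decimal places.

Initial: x=3.0000 theta=0.0000
After 1 (propagate distance d=18): x=3.0000 theta=0.0000
After 2 (thin lens f=18): x=3.0000 theta=-1/6 (≈-0.1667)
After 3 (propagate distance d=22): x=-2/3 (≈-0.6667) theta=-1/6 (≈-0.1667)
After 4 (thin lens f=37): x=-2/3 (≈-0.6667) theta=-11/74 (≈-0.1486)
After 5 (propagate distance d=6): x=-173/111 (≈-1.5586) theta=-11/74 (≈-0.1486)
After 6 (thin lens f=38): x=-173/111 (≈-1.5586) theta=-227/2109 (≈-0.1076)
After 7 (propagate distance d=6): x=-4649/2109 (≈-2.2044) theta=-227/2109 (≈-0.1076)
After 8 (thin lens f=35): x=-4649/2109 (≈-2.2044) theta=-3296/73815 (≈-0.0447)
After 9 (propagate distance d=28 (to screen)): x=-12143/3515 (≈-3.4546) theta=-3296/73815 (≈-0.0447)
Rounded to 4 decimal places: x = -3.4546

Answer: -3.4546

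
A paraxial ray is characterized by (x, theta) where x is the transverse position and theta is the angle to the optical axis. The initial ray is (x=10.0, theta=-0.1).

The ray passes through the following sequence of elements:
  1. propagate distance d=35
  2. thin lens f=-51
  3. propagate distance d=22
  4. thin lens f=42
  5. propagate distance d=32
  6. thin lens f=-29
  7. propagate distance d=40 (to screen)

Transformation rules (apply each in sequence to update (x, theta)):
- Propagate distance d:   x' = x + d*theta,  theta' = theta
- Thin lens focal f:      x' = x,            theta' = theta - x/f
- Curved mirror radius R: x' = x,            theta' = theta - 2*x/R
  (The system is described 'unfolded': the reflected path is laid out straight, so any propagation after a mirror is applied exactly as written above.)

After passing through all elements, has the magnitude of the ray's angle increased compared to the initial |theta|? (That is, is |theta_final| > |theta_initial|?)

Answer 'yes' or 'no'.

Answer: no

Derivation:
Initial: x=10.0000 theta=-0.1000
After 1 (propagate distance d=35): x=6.5000 theta=-0.1000
After 2 (thin lens f=-51): x=6.5000 theta=7/255 (≈0.0275)
After 3 (propagate distance d=22): x=3623/510 (≈7.1039) theta=7/255 (≈0.0275)
After 4 (thin lens f=42): x=3623/510 (≈7.1039) theta=-607/4284 (≈-0.1417)
After 5 (propagate distance d=32): x=1619/630 (≈2.5698) theta=-607/4284 (≈-0.1417)
After 6 (thin lens f=-29): x=1619/630 (≈2.5698) theta=-32969/621180 (≈-0.0531)
After 7 (propagate distance d=40 (to screen)): x=138787/310590 (≈0.4468) theta=-32969/621180 (≈-0.0531)
|theta_initial|=0.1000 |theta_final|=32969/621180 (≈0.0531) -> not increased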